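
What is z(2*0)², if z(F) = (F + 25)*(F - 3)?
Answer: 5625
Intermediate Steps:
z(F) = (-3 + F)*(25 + F) (z(F) = (25 + F)*(-3 + F) = (-3 + F)*(25 + F))
z(2*0)² = (-75 + (2*0)² + 22*(2*0))² = (-75 + 0² + 22*0)² = (-75 + 0 + 0)² = (-75)² = 5625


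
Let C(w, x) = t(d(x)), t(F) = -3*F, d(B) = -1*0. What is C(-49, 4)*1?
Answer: 0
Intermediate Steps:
d(B) = 0
C(w, x) = 0 (C(w, x) = -3*0 = 0)
C(-49, 4)*1 = 0*1 = 0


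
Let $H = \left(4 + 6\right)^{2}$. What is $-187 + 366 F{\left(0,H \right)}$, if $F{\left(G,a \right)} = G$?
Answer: $-187$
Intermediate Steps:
$H = 100$ ($H = 10^{2} = 100$)
$-187 + 366 F{\left(0,H \right)} = -187 + 366 \cdot 0 = -187 + 0 = -187$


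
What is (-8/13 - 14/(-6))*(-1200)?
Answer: -26800/13 ≈ -2061.5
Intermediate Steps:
(-8/13 - 14/(-6))*(-1200) = (-8*1/13 - 14*(-⅙))*(-1200) = (-8/13 + 7/3)*(-1200) = (67/39)*(-1200) = -26800/13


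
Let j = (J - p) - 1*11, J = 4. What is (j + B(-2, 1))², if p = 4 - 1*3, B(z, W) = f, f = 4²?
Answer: 64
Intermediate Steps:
f = 16
B(z, W) = 16
p = 1 (p = 4 - 3 = 1)
j = -8 (j = (4 - 1*1) - 1*11 = (4 - 1) - 11 = 3 - 11 = -8)
(j + B(-2, 1))² = (-8 + 16)² = 8² = 64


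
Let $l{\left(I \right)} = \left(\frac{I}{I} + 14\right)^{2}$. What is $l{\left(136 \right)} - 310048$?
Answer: $-309823$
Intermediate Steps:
$l{\left(I \right)} = 225$ ($l{\left(I \right)} = \left(1 + 14\right)^{2} = 15^{2} = 225$)
$l{\left(136 \right)} - 310048 = 225 - 310048 = -309823$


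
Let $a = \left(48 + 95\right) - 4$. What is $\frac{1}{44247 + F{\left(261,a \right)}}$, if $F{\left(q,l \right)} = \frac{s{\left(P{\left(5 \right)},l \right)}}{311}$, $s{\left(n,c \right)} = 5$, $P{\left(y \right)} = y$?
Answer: $\frac{311}{13760822} \approx 2.26 \cdot 10^{-5}$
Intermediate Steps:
$a = 139$ ($a = 143 - 4 = 139$)
$F{\left(q,l \right)} = \frac{5}{311}$
$\frac{1}{44247 + F{\left(261,a \right)}} = \frac{1}{44247 + \frac{5}{311}} = \frac{1}{\frac{13760822}{311}} = \frac{311}{13760822}$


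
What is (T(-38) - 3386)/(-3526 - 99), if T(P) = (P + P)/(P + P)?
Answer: 677/725 ≈ 0.93379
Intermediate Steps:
T(P) = 1 (T(P) = (2*P)/((2*P)) = (2*P)*(1/(2*P)) = 1)
(T(-38) - 3386)/(-3526 - 99) = (1 - 3386)/(-3526 - 99) = -3385/(-3625) = -3385*(-1/3625) = 677/725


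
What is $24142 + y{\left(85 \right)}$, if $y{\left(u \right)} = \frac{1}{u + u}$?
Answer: $\frac{4104141}{170} \approx 24142.0$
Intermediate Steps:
$y{\left(u \right)} = \frac{1}{2 u}$
$24142 + y{\left(85 \right)} = 24142 + \frac{1}{2 \cdot 85} = 24142 + \frac{1}{2} \cdot \frac{1}{85} = 24142 + \frac{1}{170} = \frac{4104141}{170}$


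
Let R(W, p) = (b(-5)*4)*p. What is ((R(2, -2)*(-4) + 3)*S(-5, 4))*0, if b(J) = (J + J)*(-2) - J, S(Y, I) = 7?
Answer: 0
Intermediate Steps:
b(J) = -5*J (b(J) = (2*J)*(-2) - J = -4*J - J = -5*J)
R(W, p) = 100*p (R(W, p) = (-5*(-5)*4)*p = (25*4)*p = 100*p)
((R(2, -2)*(-4) + 3)*S(-5, 4))*0 = (((100*(-2))*(-4) + 3)*7)*0 = ((-200*(-4) + 3)*7)*0 = ((800 + 3)*7)*0 = (803*7)*0 = 5621*0 = 0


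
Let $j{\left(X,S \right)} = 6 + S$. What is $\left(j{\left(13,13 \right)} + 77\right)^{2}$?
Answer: $9216$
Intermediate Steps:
$\left(j{\left(13,13 \right)} + 77\right)^{2} = \left(\left(6 + 13\right) + 77\right)^{2} = \left(19 + 77\right)^{2} = 96^{2} = 9216$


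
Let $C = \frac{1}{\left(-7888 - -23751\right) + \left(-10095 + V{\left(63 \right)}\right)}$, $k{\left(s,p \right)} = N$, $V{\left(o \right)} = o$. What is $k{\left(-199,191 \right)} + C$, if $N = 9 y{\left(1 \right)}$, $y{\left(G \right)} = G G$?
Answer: $\frac{52480}{5831} \approx 9.0002$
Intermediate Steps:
$y{\left(G \right)} = G^{2}$
$N = 9$ ($N = 9 \cdot 1^{2} = 9 \cdot 1 = 9$)
$k{\left(s,p \right)} = 9$
$C = \frac{1}{5831}$ ($C = \frac{1}{\left(-7888 - -23751\right) + \left(-10095 + 63\right)} = \frac{1}{\left(-7888 + 23751\right) - 10032} = \frac{1}{15863 - 10032} = \frac{1}{5831} \approx 0.0001715$)
$k{\left(-199,191 \right)} + C = 9 + \frac{1}{5831} = \frac{52480}{5831}$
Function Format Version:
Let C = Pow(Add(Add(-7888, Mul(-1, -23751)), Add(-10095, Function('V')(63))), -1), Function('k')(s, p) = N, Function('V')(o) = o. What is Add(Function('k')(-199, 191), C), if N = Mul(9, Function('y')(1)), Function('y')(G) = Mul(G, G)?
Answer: Rational(52480, 5831) ≈ 9.0002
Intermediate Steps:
Function('y')(G) = Pow(G, 2)
N = 9 (N = Mul(9, Pow(1, 2)) = Mul(9, 1) = 9)
Function('k')(s, p) = 9
C = Rational(1, 5831) (C = Pow(Add(Add(-7888, Mul(-1, -23751)), Add(-10095, 63)), -1) = Pow(Add(Add(-7888, 23751), -10032), -1) = Pow(Add(15863, -10032), -1) = Pow(5831, -1) = Rational(1, 5831) ≈ 0.00017150)
Add(Function('k')(-199, 191), C) = Add(9, Rational(1, 5831)) = Rational(52480, 5831)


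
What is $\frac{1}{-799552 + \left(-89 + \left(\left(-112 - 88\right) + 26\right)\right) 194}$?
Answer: $- \frac{1}{850574} \approx -1.1757 \cdot 10^{-6}$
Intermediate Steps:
$\frac{1}{-799552 + \left(-89 + \left(\left(-112 - 88\right) + 26\right)\right) 194} = \frac{1}{-799552 + \left(-89 + \left(-200 + 26\right)\right) 194} = \frac{1}{-799552 + \left(-89 - 174\right) 194} = \frac{1}{-799552 - 51022} = \frac{1}{-850574} = - \frac{1}{850574}$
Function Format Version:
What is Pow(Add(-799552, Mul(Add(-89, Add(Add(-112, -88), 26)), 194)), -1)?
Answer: Rational(-1, 850574) ≈ -1.1757e-6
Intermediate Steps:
Pow(Add(-799552, Mul(Add(-89, Add(Add(-112, -88), 26)), 194)), -1) = Pow(Add(-799552, Mul(Add(-89, Add(-200, 26)), 194)), -1) = Pow(Add(-799552, Mul(Add(-89, -174), 194)), -1) = Pow(Add(-799552, Mul(-263, 194)), -1) = Pow(Add(-799552, -51022), -1) = Pow(-850574, -1) = Rational(-1, 850574)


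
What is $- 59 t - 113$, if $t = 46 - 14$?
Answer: $-2001$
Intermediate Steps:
$t = 32$
$- 59 t - 113 = \left(-59\right) 32 - 113 = -1888 - 113 = -2001$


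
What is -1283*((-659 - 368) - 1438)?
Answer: 3162595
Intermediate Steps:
-1283*((-659 - 368) - 1438) = -1283*(-1027 - 1438) = -1283*(-2465) = 3162595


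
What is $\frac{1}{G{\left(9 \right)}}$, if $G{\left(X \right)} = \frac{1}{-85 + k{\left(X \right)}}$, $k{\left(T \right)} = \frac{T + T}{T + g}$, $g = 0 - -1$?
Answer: $- \frac{416}{5} \approx -83.2$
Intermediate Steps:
$g = 1$ ($g = 0 + 1 = 1$)
$k{\left(T \right)} = \frac{2 T}{1 + T}$ ($k{\left(T \right)} = \frac{T + T}{T + 1} = \frac{2 T}{1 + T}$)
$G{\left(X \right)} = \frac{1}{-85 + \frac{2 X}{1 + X}}$
$\frac{1}{G{\left(9 \right)}} = \frac{1}{\frac{1}{-85 - 747} \left(1 + 9\right)} = \frac{1}{\frac{1}{-85 - 747} \cdot 10} = \frac{1}{\frac{1}{-832} \cdot 10} = \frac{1}{\left(- \frac{1}{832}\right) 10} = \frac{1}{- \frac{5}{416}} = - \frac{416}{5}$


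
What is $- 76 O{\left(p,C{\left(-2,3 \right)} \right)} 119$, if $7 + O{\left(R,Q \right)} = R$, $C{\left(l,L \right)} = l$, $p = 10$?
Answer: $-27132$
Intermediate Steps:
$O{\left(R,Q \right)} = -7 + R$
$- 76 O{\left(p,C{\left(-2,3 \right)} \right)} 119 = - 76 \left(-7 + 10\right) 119 = \left(-76\right) 3 \cdot 119 = \left(-228\right) 119 = -27132$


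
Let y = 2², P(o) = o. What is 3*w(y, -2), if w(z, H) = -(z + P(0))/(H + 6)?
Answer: -3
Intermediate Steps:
y = 4
w(z, H) = -z/(6 + H) (w(z, H) = -(z + 0)/(H + 6) = -z/(6 + H))
3*w(y, -2) = 3*(-1*4/(6 - 2)) = 3*(-1*4/4) = 3*(-1*4*¼) = 3*(-1) = -3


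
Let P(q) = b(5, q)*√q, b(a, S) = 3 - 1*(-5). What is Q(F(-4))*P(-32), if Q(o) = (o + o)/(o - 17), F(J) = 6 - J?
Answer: -640*I*√2/7 ≈ -129.3*I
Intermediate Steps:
b(a, S) = 8 (b(a, S) = 3 + 5 = 8)
P(q) = 8*√q
Q(o) = 2*o/(-17 + o) (Q(o) = (2*o)/(-17 + o) = 2*o/(-17 + o))
Q(F(-4))*P(-32) = (2*(6 - 1*(-4))/(-17 + (6 - 1*(-4))))*(8*√(-32)) = (2*(6 + 4)/(-17 + (6 + 4)))*(8*(4*I*√2)) = (2*10/(-17 + 10))*(32*I*√2) = (2*10/(-7))*(32*I*√2) = (2*10*(-⅐))*(32*I*√2) = -640*I*√2/7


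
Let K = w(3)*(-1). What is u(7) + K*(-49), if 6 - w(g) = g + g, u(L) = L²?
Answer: 49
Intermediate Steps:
w(g) = 6 - 2*g (w(g) = 6 - (g + g) = 6 - 2*g)
K = 0 (K = (6 - 2*3)*(-1) = (6 - 6)*(-1) = 0*(-1) = 0)
u(7) + K*(-49) = 7² + 0*(-49) = 49 + 0 = 49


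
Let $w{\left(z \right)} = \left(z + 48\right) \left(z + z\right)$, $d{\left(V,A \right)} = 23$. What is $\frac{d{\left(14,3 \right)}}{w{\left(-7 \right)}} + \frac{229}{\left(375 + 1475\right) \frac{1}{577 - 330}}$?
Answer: $\frac{8106153}{265475} \approx 30.535$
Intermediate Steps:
$w{\left(z \right)} = 2 z \left(48 + z\right)$ ($w{\left(z \right)} = \left(48 + z\right) 2 z = 2 z \left(48 + z\right)$)
$\frac{d{\left(14,3 \right)}}{w{\left(-7 \right)}} + \frac{229}{\left(375 + 1475\right) \frac{1}{577 - 330}} = \frac{23}{2 \left(-7\right) \left(48 - 7\right)} + \frac{229}{\left(375 + 1475\right) \frac{1}{577 - 330}} = \frac{23}{2 \left(-7\right) 41} + \frac{229}{1850 \cdot \frac{1}{247}} = \frac{23}{-574} + \frac{229}{1850 \cdot \frac{1}{247}} = 23 \left(- \frac{1}{574}\right) + \frac{229}{\frac{1850}{247}} = - \frac{23}{574} + 229 \cdot \frac{247}{1850} = - \frac{23}{574} + \frac{56563}{1850} = \frac{8106153}{265475}$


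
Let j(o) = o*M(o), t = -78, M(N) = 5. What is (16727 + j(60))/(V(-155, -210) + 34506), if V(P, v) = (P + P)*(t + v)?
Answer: 17027/123786 ≈ 0.13755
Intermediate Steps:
j(o) = 5*o (j(o) = o*5 = 5*o)
V(P, v) = 2*P*(-78 + v) (V(P, v) = (P + P)*(-78 + v) = (2*P)*(-78 + v) = 2*P*(-78 + v))
(16727 + j(60))/(V(-155, -210) + 34506) = (16727 + 5*60)/(2*(-155)*(-78 - 210) + 34506) = (16727 + 300)/(2*(-155)*(-288) + 34506) = 17027/(89280 + 34506) = 17027/123786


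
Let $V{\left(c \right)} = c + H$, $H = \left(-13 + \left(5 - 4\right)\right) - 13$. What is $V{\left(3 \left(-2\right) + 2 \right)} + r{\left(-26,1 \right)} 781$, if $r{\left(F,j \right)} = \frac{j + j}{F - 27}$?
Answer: $- \frac{3099}{53} \approx -58.472$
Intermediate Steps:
$H = -25$ ($H = \left(-13 + \left(5 - 4\right)\right) - 13 = \left(-13 + 1\right) - 13 = -12 - 13 = -25$)
$r{\left(F,j \right)} = \frac{2 j}{-27 + F}$
$V{\left(c \right)} = -25 + c$ ($V{\left(c \right)} = c - 25 = -25 + c$)
$V{\left(3 \left(-2\right) + 2 \right)} + r{\left(-26,1 \right)} 781 = \left(-25 + \left(3 \left(-2\right) + 2\right)\right) + 2 \cdot 1 \frac{1}{-27 - 26} \cdot 781 = \left(-25 + \left(-6 + 2\right)\right) + 2 \cdot 1 \frac{1}{-53} \cdot 781 = \left(-25 - 4\right) + 2 \cdot 1 \left(- \frac{1}{53}\right) 781 = -29 - \frac{1562}{53} = - \frac{3099}{53}$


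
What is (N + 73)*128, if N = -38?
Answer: 4480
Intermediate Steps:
(N + 73)*128 = (-38 + 73)*128 = 35*128 = 4480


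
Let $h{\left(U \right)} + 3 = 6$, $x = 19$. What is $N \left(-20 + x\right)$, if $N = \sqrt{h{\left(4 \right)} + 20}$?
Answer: $- \sqrt{23} \approx -4.7958$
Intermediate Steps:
$h{\left(U \right)} = 3$ ($h{\left(U \right)} = -3 + 6 = 3$)
$N = \sqrt{23}$ ($N = \sqrt{3 + 20} = \sqrt{23} \approx 4.7958$)
$N \left(-20 + x\right) = \sqrt{23} \left(-20 + 19\right) = \sqrt{23} \left(-1\right) = - \sqrt{23}$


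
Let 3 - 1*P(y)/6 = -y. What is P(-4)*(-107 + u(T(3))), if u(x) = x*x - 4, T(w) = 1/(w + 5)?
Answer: 21309/32 ≈ 665.91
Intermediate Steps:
T(w) = 1/(5 + w)
P(y) = 18 + 6*y (P(y) = 18 - (-6)*y = 18 + 6*y)
u(x) = -4 + x**2 (u(x) = x**2 - 4 = -4 + x**2)
P(-4)*(-107 + u(T(3))) = (18 + 6*(-4))*(-107 + (-4 + (1/(5 + 3))**2)) = (18 - 24)*(-107 + (-4 + (1/8)**2)) = -6*(-107 + (-4 + (1/8)**2)) = -6*(-107 + (-4 + 1/64)) = -6*(-107 - 255/64) = -6*(-7103/64) = 21309/32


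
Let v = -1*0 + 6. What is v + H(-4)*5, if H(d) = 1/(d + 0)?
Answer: 19/4 ≈ 4.7500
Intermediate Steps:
H(d) = 1/d
v = 6 (v = 0 + 6 = 6)
v + H(-4)*5 = 6 + 5/(-4) = 6 - ¼*5 = 6 - 5/4 = 19/4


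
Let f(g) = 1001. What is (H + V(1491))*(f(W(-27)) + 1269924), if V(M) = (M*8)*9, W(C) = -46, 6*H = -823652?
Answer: -114090937250/3 ≈ -3.8030e+10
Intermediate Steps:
H = -411826/3 (H = (1/6)*(-823652) = -411826/3 ≈ -1.3728e+5)
V(M) = 72*M (V(M) = (8*M)*9 = 72*M)
(H + V(1491))*(f(W(-27)) + 1269924) = (-411826/3 + 72*1491)*(1001 + 1269924) = (-411826/3 + 107352)*1270925 = -89770/3*1270925 = -114090937250/3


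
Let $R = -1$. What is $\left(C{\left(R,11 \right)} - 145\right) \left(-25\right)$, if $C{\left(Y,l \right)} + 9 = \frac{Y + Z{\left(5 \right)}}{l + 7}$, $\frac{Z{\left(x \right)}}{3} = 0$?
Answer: $\frac{69325}{18} \approx 3851.4$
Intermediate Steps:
$Z{\left(x \right)} = 0$ ($Z{\left(x \right)} = 3 \cdot 0 = 0$)
$C{\left(Y,l \right)} = -9 + \frac{Y}{7 + l}$ ($C{\left(Y,l \right)} = -9 + \frac{Y + 0}{l + 7} = -9 + \frac{Y}{7 + l}$)
$\left(C{\left(R,11 \right)} - 145\right) \left(-25\right) = \left(\frac{-63 - 1 - 99}{7 + 11} - 145\right) \left(-25\right) = \left(\frac{-63 - 1 - 99}{18} - 145\right) \left(-25\right) = \left(\frac{1}{18} \left(-163\right) - 145\right) \left(-25\right) = \left(- \frac{163}{18} - 145\right) \left(-25\right) = \left(- \frac{2773}{18}\right) \left(-25\right) = \frac{69325}{18}$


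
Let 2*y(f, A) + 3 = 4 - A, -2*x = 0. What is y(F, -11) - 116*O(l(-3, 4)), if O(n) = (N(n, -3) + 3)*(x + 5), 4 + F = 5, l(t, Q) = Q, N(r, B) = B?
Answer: 6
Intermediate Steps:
x = 0 (x = -1/2*0 = 0)
F = 1 (F = -4 + 5 = 1)
O(n) = 0 (O(n) = (-3 + 3)*(0 + 5) = 0*5 = 0)
y(f, A) = 1/2 - A/2 (y(f, A) = -3/2 + (4 - A)/2 = -3/2 + (2 - A/2) = 1/2 - A/2)
y(F, -11) - 116*O(l(-3, 4)) = (1/2 - 1/2*(-11)) - 116*0 = (1/2 + 11/2) + 0 = 6 + 0 = 6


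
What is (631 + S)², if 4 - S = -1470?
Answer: 4431025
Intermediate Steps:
S = 1474 (S = 4 - 1*(-1470) = 4 + 1470 = 1474)
(631 + S)² = (631 + 1474)² = 2105² = 4431025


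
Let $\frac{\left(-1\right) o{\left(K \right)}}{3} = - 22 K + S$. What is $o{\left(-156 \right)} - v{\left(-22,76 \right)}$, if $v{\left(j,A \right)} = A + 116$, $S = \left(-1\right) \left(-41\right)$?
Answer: $-10611$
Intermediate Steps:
$S = 41$
$v{\left(j,A \right)} = 116 + A$
$o{\left(K \right)} = -123 + 66 K$ ($o{\left(K \right)} = - 3 \left(- 22 K + 41\right) = - 3 \left(41 - 22 K\right) = -123 + 66 K$)
$o{\left(-156 \right)} - v{\left(-22,76 \right)} = \left(-123 + 66 \left(-156\right)\right) - \left(116 + 76\right) = \left(-123 - 10296\right) - 192 = -10419 - 192 = -10611$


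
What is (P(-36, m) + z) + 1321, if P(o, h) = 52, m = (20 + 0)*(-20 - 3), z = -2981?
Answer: -1608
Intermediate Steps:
m = -460 (m = 20*(-23) = -460)
(P(-36, m) + z) + 1321 = (52 - 2981) + 1321 = -2929 + 1321 = -1608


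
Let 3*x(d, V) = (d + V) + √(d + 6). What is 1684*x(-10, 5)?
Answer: -8420/3 + 3368*I/3 ≈ -2806.7 + 1122.7*I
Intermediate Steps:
x(d, V) = V/3 + d/3 + √(6 + d)/3 (x(d, V) = ((d + V) + √(d + 6))/3 = ((V + d) + √(6 + d))/3 = (V + d + √(6 + d))/3 = V/3 + d/3 + √(6 + d)/3)
1684*x(-10, 5) = 1684*((⅓)*5 + (⅓)*(-10) + √(6 - 10)/3) = 1684*(5/3 - 10/3 + √(-4)/3) = 1684*(5/3 - 10/3 + (2*I)/3) = 1684*(5/3 - 10/3 + 2*I/3) = 1684*(-5/3 + 2*I/3) = -8420/3 + 3368*I/3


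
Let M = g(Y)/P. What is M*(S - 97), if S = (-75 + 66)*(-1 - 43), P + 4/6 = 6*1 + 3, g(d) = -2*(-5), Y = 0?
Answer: 1794/5 ≈ 358.80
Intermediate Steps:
g(d) = 10
P = 25/3 (P = -⅔ + (6*1 + 3) = -⅔ + (6 + 3) = -⅔ + 9 = 25/3 ≈ 8.3333)
S = 396 (S = -9*(-44) = 396)
M = 6/5 (M = 10/(25/3) = 10*(3/25) = 6/5 ≈ 1.2000)
M*(S - 97) = 6*(396 - 97)/5 = (6/5)*299 = 1794/5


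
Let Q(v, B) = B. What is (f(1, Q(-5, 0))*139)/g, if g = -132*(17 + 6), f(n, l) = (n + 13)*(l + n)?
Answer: -973/1518 ≈ -0.64097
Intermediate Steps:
f(n, l) = (13 + n)*(l + n)
g = -3036 (g = -132*23 = -3036)
(f(1, Q(-5, 0))*139)/g = ((1² + 13*0 + 13*1 + 0*1)*139)/(-3036) = ((1 + 0 + 13 + 0)*139)*(-1/3036) = (14*139)*(-1/3036) = 1946*(-1/3036) = -973/1518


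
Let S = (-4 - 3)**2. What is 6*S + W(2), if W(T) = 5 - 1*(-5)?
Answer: 304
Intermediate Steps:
W(T) = 10 (W(T) = 5 + 5 = 10)
S = 49 (S = (-7)**2 = 49)
6*S + W(2) = 6*49 + 10 = 294 + 10 = 304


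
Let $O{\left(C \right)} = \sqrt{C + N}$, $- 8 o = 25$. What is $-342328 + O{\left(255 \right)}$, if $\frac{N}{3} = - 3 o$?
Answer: $-342328 + \frac{\sqrt{4530}}{4} \approx -3.4231 \cdot 10^{5}$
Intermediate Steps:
$o = - \frac{25}{8}$ ($o = \left(- \frac{1}{8}\right) 25 = - \frac{25}{8} \approx -3.125$)
$N = \frac{225}{8}$ ($N = 3 \left(\left(-3\right) \left(- \frac{25}{8}\right)\right) = 3 \cdot \frac{75}{8} = \frac{225}{8} \approx 28.125$)
$O{\left(C \right)} = \sqrt{\frac{225}{8} + C}$ ($O{\left(C \right)} = \sqrt{C + \frac{225}{8}} = \sqrt{\frac{225}{8} + C}$)
$-342328 + O{\left(255 \right)} = -342328 + \frac{\sqrt{450 + 16 \cdot 255}}{4} = -342328 + \frac{\sqrt{450 + 4080}}{4} = -342328 + \frac{\sqrt{4530}}{4}$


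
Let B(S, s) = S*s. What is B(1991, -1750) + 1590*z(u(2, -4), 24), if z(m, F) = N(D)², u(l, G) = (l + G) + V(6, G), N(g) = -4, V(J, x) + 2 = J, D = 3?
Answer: -3458810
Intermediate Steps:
V(J, x) = -2 + J
u(l, G) = 4 + G + l (u(l, G) = (l + G) + (-2 + 6) = (G + l) + 4 = 4 + G + l)
z(m, F) = 16 (z(m, F) = (-4)² = 16)
B(1991, -1750) + 1590*z(u(2, -4), 24) = 1991*(-1750) + 1590*16 = -3484250 + 25440 = -3458810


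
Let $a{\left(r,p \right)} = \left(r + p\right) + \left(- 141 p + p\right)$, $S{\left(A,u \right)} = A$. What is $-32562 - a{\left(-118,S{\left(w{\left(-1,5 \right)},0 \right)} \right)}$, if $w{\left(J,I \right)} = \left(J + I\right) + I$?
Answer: $-31193$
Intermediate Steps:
$w{\left(J,I \right)} = J + 2 I$ ($w{\left(J,I \right)} = \left(I + J\right) + I = J + 2 I$)
$a{\left(r,p \right)} = r - 139 p$ ($a{\left(r,p \right)} = \left(p + r\right) - 140 p = r - 139 p$)
$-32562 - a{\left(-118,S{\left(w{\left(-1,5 \right)},0 \right)} \right)} = -32562 - \left(-118 - 139 \left(-1 + 2 \cdot 5\right)\right) = -32562 - \left(-118 - 139 \left(-1 + 10\right)\right) = -32562 - \left(-118 - 1251\right) = -32562 - -1369 = -32562 + 1369 = -31193$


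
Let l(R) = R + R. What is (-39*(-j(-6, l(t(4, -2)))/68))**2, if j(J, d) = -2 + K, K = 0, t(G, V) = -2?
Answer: 1521/1156 ≈ 1.3157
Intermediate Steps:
l(R) = 2*R
j(J, d) = -2 (j(J, d) = -2 + 0 = -2)
(-39*(-j(-6, l(t(4, -2)))/68))**2 = (-39/((-68/(-2))))**2 = (-39/((-68*(-1/2))))**2 = (-39/34)**2 = 1521/1156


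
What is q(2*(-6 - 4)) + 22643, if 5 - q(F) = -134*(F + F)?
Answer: 17288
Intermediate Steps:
q(F) = 5 + 268*F (q(F) = 5 - (-134)*(F + F) = 5 - (-134)*2*F = 5 - (-268)*F = 5 + 268*F)
q(2*(-6 - 4)) + 22643 = (5 + 268*(2*(-6 - 4))) + 22643 = (5 + 268*(2*(-10))) + 22643 = (5 + 268*(-20)) + 22643 = (5 - 5360) + 22643 = -5355 + 22643 = 17288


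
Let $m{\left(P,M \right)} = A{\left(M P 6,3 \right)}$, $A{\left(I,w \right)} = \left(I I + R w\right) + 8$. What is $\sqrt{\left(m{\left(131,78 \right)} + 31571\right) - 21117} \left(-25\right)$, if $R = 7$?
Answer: $- 25 \sqrt{3758681347} \approx -1.5327 \cdot 10^{6}$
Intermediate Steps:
$A{\left(I,w \right)} = 8 + I^{2} + 7 w$ ($A{\left(I,w \right)} = \left(I I + 7 w\right) + 8 = \left(I^{2} + 7 w\right) + 8 = 8 + I^{2} + 7 w$)
$m{\left(P,M \right)} = 29 + 36 M^{2} P^{2}$ ($m{\left(P,M \right)} = 8 + \left(M P 6\right)^{2} + 7 \cdot 3 = 8 + \left(6 M P\right)^{2} + 21 = 8 + 36 M^{2} P^{2} + 21 = 29 + 36 M^{2} P^{2}$)
$\sqrt{\left(m{\left(131,78 \right)} + 31571\right) - 21117} \left(-25\right) = \sqrt{\left(\left(29 + 36 \cdot 78^{2} \cdot 131^{2}\right) + 31571\right) - 21117} \left(-25\right) = \sqrt{\left(\left(29 + 36 \cdot 6084 \cdot 17161\right) + 31571\right) - 21117} \left(-25\right) = \sqrt{\left(\left(29 + 3758670864\right) + 31571\right) - 21117} \left(-25\right) = \sqrt{\left(3758670893 + 31571\right) - 21117} \left(-25\right) = \sqrt{3758702464 - 21117} \left(-25\right) = \sqrt{3758681347} \left(-25\right) = - 25 \sqrt{3758681347}$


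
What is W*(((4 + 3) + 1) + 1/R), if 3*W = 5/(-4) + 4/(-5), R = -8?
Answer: -861/160 ≈ -5.3812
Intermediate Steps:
W = -41/60 (W = (5/(-4) + 4/(-5))/3 = (5*(-¼) + 4*(-⅕))/3 = (-5/4 - ⅘)/3 = (⅓)*(-41/20) = -41/60 ≈ -0.68333)
W*(((4 + 3) + 1) + 1/R) = -41*(((4 + 3) + 1) + 1/(-8))/60 = -41*((7 + 1) - ⅛)/60 = -41*(8 - ⅛)/60 = -41/60*63/8 = -861/160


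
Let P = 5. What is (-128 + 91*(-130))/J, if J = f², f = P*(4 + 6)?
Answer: -5979/1250 ≈ -4.7832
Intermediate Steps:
f = 50 (f = 5*(4 + 6) = 5*10 = 50)
J = 2500 (J = 50² = 2500)
(-128 + 91*(-130))/J = (-128 + 91*(-130))/2500 = (-128 - 11830)*(1/2500) = -11958*1/2500 = -5979/1250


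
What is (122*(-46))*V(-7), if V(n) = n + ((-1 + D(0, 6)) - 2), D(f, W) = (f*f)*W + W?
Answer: 22448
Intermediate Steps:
D(f, W) = W + W*f² (D(f, W) = f²*W + W = W*f² + W = W + W*f²)
V(n) = 3 + n (V(n) = n + ((-1 + 6*(1 + 0²)) - 2) = n + ((-1 + 6*(1 + 0)) - 2) = n + ((-1 + 6*1) - 2) = n + ((-1 + 6) - 2) = n + (5 - 2) = n + 3 = 3 + n)
(122*(-46))*V(-7) = (122*(-46))*(3 - 7) = -5612*(-4) = 22448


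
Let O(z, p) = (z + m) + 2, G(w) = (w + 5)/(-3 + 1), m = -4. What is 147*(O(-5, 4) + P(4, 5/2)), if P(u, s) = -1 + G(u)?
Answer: -3675/2 ≈ -1837.5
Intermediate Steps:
G(w) = -5/2 - w/2 (G(w) = (5 + w)/(-2) = (5 + w)*(-½) = -5/2 - w/2)
O(z, p) = -2 + z (O(z, p) = (z - 4) + 2 = (-4 + z) + 2 = -2 + z)
P(u, s) = -7/2 - u/2 (P(u, s) = -1 + (-5/2 - u/2) = -7/2 - u/2)
147*(O(-5, 4) + P(4, 5/2)) = 147*((-2 - 5) + (-7/2 - ½*4)) = 147*(-7 + (-7/2 - 2)) = 147*(-7 - 11/2) = 147*(-25/2) = -3675/2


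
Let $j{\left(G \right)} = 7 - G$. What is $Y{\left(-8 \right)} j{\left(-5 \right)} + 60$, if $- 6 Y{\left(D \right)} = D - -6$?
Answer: $64$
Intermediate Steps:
$Y{\left(D \right)} = -1 - \frac{D}{6}$ ($Y{\left(D \right)} = - \frac{D - -6}{6} = - \frac{D + 6}{6} = - \frac{6 + D}{6} = -1 - \frac{D}{6}$)
$Y{\left(-8 \right)} j{\left(-5 \right)} + 60 = \left(-1 - - \frac{4}{3}\right) \left(7 - -5\right) + 60 = \left(-1 + \frac{4}{3}\right) \left(7 + 5\right) + 60 = \frac{1}{3} \cdot 12 + 60 = 4 + 60 = 64$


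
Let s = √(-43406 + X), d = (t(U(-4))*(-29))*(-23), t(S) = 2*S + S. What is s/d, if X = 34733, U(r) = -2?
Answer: -7*I*√177/4002 ≈ -0.023271*I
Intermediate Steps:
t(S) = 3*S
d = -4002 (d = ((3*(-2))*(-29))*(-23) = -6*(-29)*(-23) = 174*(-23) = -4002)
s = 7*I*√177 (s = √(-43406 + 34733) = √(-8673) = 7*I*√177 ≈ 93.129*I)
s/d = (7*I*√177)/(-4002) = (7*I*√177)*(-1/4002) = -7*I*√177/4002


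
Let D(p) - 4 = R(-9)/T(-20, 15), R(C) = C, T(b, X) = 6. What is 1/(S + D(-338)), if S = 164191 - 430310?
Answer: -2/532233 ≈ -3.7578e-6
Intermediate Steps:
S = -266119
D(p) = 5/2 (D(p) = 4 - 9/6 = 4 - 9*1/6 = 4 - 3/2 = 5/2)
1/(S + D(-338)) = 1/(-266119 + 5/2) = 1/(-532233/2) = -2/532233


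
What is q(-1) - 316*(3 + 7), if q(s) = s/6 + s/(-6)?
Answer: -3160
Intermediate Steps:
q(s) = 0 (q(s) = s*(1/6) + s*(-1/6) = s/6 - s/6 = 0)
q(-1) - 316*(3 + 7) = 0 - 316*(3 + 7) = 0 - 316*10 = 0 - 79*40 = 0 - 3160 = -3160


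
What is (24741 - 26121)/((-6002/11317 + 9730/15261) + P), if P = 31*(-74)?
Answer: 23833805706/39617532479 ≈ 0.60160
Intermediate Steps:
P = -2294
(24741 - 26121)/((-6002/11317 + 9730/15261) + P) = (24741 - 26121)/((-6002/11317 + 9730/15261) - 2294) = -1380/((-6002*1/11317 + 9730*(1/15261)) - 2294) = -1380/((-6002/11317 + 9730/15261) - 2294) = -1380/(18517888/172708737 - 2294) = -1380/(-396175324790/172708737) = -1380*(-172708737/396175324790) = 23833805706/39617532479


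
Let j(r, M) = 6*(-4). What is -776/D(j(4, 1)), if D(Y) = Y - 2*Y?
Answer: -97/3 ≈ -32.333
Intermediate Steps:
j(r, M) = -24
D(Y) = -Y
-776/D(j(4, 1)) = -776/((-1*(-24))) = -776/24 = -776*1/24 = -97/3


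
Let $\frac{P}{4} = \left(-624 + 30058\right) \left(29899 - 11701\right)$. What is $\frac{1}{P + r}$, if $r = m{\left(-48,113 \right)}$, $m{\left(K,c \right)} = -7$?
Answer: $\frac{1}{2142559721} \approx 4.6673 \cdot 10^{-10}$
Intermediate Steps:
$r = -7$
$P = 2142559728$ ($P = 4 \left(-624 + 30058\right) \left(29899 - 11701\right) = 4 \cdot 29434 \cdot 18198 = 4 \cdot 535639932 = 2142559728$)
$\frac{1}{P + r} = \frac{1}{2142559728 - 7} = \frac{1}{2142559721}$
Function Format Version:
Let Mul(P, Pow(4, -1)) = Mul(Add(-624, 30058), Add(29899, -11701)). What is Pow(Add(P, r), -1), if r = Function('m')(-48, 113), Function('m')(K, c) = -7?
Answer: Rational(1, 2142559721) ≈ 4.6673e-10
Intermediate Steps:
r = -7
P = 2142559728 (P = Mul(4, Mul(Add(-624, 30058), Add(29899, -11701))) = Mul(4, Mul(29434, 18198)) = Mul(4, 535639932) = 2142559728)
Pow(Add(P, r), -1) = Pow(Add(2142559728, -7), -1) = Pow(2142559721, -1) = Rational(1, 2142559721)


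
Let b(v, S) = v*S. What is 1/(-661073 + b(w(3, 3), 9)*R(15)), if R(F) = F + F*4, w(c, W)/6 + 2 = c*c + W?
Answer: -1/620573 ≈ -1.6114e-6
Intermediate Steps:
w(c, W) = -12 + 6*W + 6*c**2 (w(c, W) = -12 + 6*(c*c + W) = -12 + 6*(c**2 + W) = -12 + 6*(W + c**2) = -12 + (6*W + 6*c**2) = -12 + 6*W + 6*c**2)
b(v, S) = S*v
R(F) = 5*F (R(F) = F + 4*F = 5*F)
1/(-661073 + b(w(3, 3), 9)*R(15)) = 1/(-661073 + (9*(-12 + 6*3 + 6*3**2))*(5*15)) = 1/(-661073 + (9*(-12 + 18 + 6*9))*75) = 1/(-661073 + (9*(-12 + 18 + 54))*75) = 1/(-661073 + (9*60)*75) = 1/(-661073 + 540*75) = 1/(-661073 + 40500) = 1/(-620573) = -1/620573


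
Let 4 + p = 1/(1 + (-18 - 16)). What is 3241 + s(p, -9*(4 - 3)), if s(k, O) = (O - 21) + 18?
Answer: 3229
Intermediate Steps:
p = -133/33 (p = -4 + 1/(1 + (-18 - 16)) = -4 + 1/(1 - 34) = -4 + 1/(-33) = -4 - 1/33 = -133/33 ≈ -4.0303)
s(k, O) = -3 + O (s(k, O) = (-21 + O) + 18 = -3 + O)
3241 + s(p, -9*(4 - 3)) = 3241 + (-3 - 9*(4 - 3)) = 3241 + (-3 - 9*1) = 3241 + (-3 - 9) = 3241 - 12 = 3229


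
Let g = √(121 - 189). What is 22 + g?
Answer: 22 + 2*I*√17 ≈ 22.0 + 8.2462*I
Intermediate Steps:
g = 2*I*√17 (g = √(-68) = 2*I*√17 ≈ 8.2462*I)
22 + g = 22 + 2*I*√17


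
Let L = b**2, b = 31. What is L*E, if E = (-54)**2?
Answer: 2802276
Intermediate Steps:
L = 961 (L = 31**2 = 961)
E = 2916
L*E = 961*2916 = 2802276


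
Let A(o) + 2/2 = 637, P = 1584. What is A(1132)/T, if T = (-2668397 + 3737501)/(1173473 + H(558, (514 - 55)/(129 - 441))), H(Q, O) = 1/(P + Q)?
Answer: 133219695851/190835064 ≈ 698.09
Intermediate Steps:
A(o) = 636 (A(o) = -1 + 637 = 636)
H(Q, O) = 1/(1584 + Q)
T = 2290020768/2513579167 (T = (-2668397 + 3737501)/(1173473 + 1/(1584 + 558)) = 1069104/(1173473 + 1/2142) = 1069104/(2513579167/2142) = 1069104*(2142/2513579167) = 2290020768/2513579167 ≈ 0.91106)
A(1132)/T = 636/(2290020768/2513579167) = 636*(2513579167/2290020768) = 133219695851/190835064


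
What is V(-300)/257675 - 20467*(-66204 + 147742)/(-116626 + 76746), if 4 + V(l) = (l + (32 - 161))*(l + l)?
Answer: 43002815999053/1027607900 ≈ 41848.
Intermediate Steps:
V(l) = -4 + 2*l*(-129 + l) (V(l) = -4 + (l + (32 - 161))*(l + l) = -4 + (l - 129)*(2*l) = -4 + (-129 + l)*(2*l) = -4 + 2*l*(-129 + l))
V(-300)/257675 - 20467*(-66204 + 147742)/(-116626 + 76746) = (-4 - 258*(-300) + 2*(-300)²)/257675 - 20467*(-66204 + 147742)/(-116626 + 76746) = (-4 + 77400 + 2*90000)*(1/257675) - 20467/((-39880/81538)) = (-4 + 77400 + 180000)*(1/257675) - 20467/((-39880*1/81538)) = 257396*(1/257675) - 20467/(-19940/40769) = 257396/257675 - 20467*(-40769/19940) = 257396/257675 + 834419123/19940 = 43002815999053/1027607900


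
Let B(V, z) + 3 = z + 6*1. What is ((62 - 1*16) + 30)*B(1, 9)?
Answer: 912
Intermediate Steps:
B(V, z) = 3 + z (B(V, z) = -3 + (z + 6*1) = -3 + (z + 6) = -3 + (6 + z) = 3 + z)
((62 - 1*16) + 30)*B(1, 9) = ((62 - 1*16) + 30)*(3 + 9) = ((62 - 16) + 30)*12 = (46 + 30)*12 = 76*12 = 912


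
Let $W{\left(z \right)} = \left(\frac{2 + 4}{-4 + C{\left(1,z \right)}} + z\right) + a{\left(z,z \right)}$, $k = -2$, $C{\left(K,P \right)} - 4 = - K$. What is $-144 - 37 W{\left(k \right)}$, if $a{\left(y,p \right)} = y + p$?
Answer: $300$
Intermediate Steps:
$C{\left(K,P \right)} = 4 - K$
$a{\left(y,p \right)} = p + y$
$W{\left(z \right)} = -6 + 3 z$ ($W{\left(z \right)} = \left(\frac{2 + 4}{-4 + \left(4 - 1\right)} + z\right) + \left(z + z\right) = \left(\frac{6}{-4 + \left(4 - 1\right)} + z\right) + 2 z = \left(\frac{6}{-4 + 3} + z\right) + 2 z = \left(\frac{6}{-1} + z\right) + 2 z = \left(6 \left(-1\right) + z\right) + 2 z = \left(-6 + z\right) + 2 z = -6 + 3 z$)
$-144 - 37 W{\left(k \right)} = -144 - 37 \left(-6 + 3 \left(-2\right)\right) = -144 - 37 \left(-6 - 6\right) = -144 - -444 = -144 + 444 = 300$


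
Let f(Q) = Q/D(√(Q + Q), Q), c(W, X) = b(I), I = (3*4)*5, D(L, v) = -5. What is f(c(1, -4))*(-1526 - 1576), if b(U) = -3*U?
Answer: -111672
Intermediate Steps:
I = 60 (I = 12*5 = 60)
c(W, X) = -180 (c(W, X) = -3*60 = -180)
f(Q) = -Q/5 (f(Q) = Q/(-5) = Q*(-⅕) = -Q/5)
f(c(1, -4))*(-1526 - 1576) = (-⅕*(-180))*(-1526 - 1576) = 36*(-3102) = -111672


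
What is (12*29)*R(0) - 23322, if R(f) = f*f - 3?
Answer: -24366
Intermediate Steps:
R(f) = -3 + f² (R(f) = f² - 3 = -3 + f²)
(12*29)*R(0) - 23322 = (12*29)*(-3 + 0²) - 23322 = 348*(-3 + 0) - 23322 = 348*(-3) - 23322 = -1044 - 23322 = -24366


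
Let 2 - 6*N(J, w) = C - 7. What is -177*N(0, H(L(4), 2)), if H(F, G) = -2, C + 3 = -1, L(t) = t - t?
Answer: -767/2 ≈ -383.50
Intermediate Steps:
L(t) = 0
C = -4 (C = -3 - 1 = -4)
N(J, w) = 13/6 (N(J, w) = 1/3 - (-4 - 7)/6 = 1/3 - 1/6*(-11) = 1/3 + 11/6 = 13/6)
-177*N(0, H(L(4), 2)) = -177*13/6 = -767/2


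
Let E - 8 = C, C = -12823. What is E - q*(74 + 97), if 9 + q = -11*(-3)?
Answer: -16919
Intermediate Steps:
q = 24 (q = -9 - 11*(-3) = -9 + 33 = 24)
E = -12815 (E = 8 - 12823 = -12815)
E - q*(74 + 97) = -12815 - 24*(74 + 97) = -12815 - 24*171 = -12815 - 1*4104 = -12815 - 4104 = -16919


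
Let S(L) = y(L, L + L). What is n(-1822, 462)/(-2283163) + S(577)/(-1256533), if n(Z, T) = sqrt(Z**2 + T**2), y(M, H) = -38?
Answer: 38/1256533 - 2*sqrt(883282)/2283163 ≈ -0.00079303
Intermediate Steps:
S(L) = -38
n(Z, T) = sqrt(T**2 + Z**2)
n(-1822, 462)/(-2283163) + S(577)/(-1256533) = sqrt(462**2 + (-1822)**2)/(-2283163) - 38/(-1256533) = sqrt(213444 + 3319684)*(-1/2283163) - 38*(-1/1256533) = sqrt(3533128)*(-1/2283163) + 38/1256533 = (2*sqrt(883282))*(-1/2283163) + 38/1256533 = -2*sqrt(883282)/2283163 + 38/1256533 = 38/1256533 - 2*sqrt(883282)/2283163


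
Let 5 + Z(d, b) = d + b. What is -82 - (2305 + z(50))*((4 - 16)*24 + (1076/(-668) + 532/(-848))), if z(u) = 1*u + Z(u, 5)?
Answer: 24709893227/35404 ≈ 6.9794e+5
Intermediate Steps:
Z(d, b) = -5 + b + d (Z(d, b) = -5 + (d + b) = -5 + (b + d) = -5 + b + d)
z(u) = 2*u (z(u) = 1*u + (-5 + 5 + u) = u + u = 2*u)
-82 - (2305 + z(50))*((4 - 16)*24 + (1076/(-668) + 532/(-848))) = -82 - (2305 + 2*50)*((4 - 16)*24 + (1076/(-668) + 532/(-848))) = -82 - (2305 + 100)*(-12*24 + (1076*(-1/668) + 532*(-1/848))) = -82 - 2405*(-288 + (-269/167 - 133/212)) = -82 - 2405*(-288 - 79239/35404) = -82 - 2405*(-10275591)/35404 = -82 - 1*(-24712796355/35404) = -82 + 24712796355/35404 = 24709893227/35404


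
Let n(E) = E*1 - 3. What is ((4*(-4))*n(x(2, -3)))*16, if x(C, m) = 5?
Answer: -512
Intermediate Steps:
n(E) = -3 + E (n(E) = E - 3 = -3 + E)
((4*(-4))*n(x(2, -3)))*16 = ((4*(-4))*(-3 + 5))*16 = -16*2*16 = -32*16 = -512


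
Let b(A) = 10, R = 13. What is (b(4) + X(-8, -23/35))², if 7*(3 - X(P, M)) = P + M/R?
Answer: 2031124624/10144225 ≈ 200.22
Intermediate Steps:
X(P, M) = 3 - P/7 - M/91 (X(P, M) = 3 - (P + M/13)/7 = 3 + (-P/7 - M/91) = 3 - P/7 - M/91)
(b(4) + X(-8, -23/35))² = (10 + (3 - ⅐*(-8) - (-23)/(91*35)))² = (10 + (3 + 8/7 - (-23)/(91*35)))² = (10 + (3 + 8/7 - 1/91*(-23/35)))² = (10 + (3 + 8/7 + 23/3185))² = (10 + 13218/3185)² = (45068/3185)² = 2031124624/10144225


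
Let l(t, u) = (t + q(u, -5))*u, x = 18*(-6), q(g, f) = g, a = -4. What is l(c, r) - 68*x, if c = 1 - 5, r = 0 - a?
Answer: 7344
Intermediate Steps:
r = 4 (r = 0 - 1*(-4) = 0 + 4 = 4)
x = -108
c = -4
l(t, u) = u*(t + u) (l(t, u) = (t + u)*u = u*(t + u))
l(c, r) - 68*x = 4*(-4 + 4) - 68*(-108) = 4*0 + 7344 = 0 + 7344 = 7344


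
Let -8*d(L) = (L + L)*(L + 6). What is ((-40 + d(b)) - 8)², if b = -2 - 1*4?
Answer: 2304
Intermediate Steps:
b = -6 (b = -2 - 4 = -6)
d(L) = -L*(6 + L)/4 (d(L) = -(L + L)*(L + 6)/8 = -2*L*(6 + L)/8 = -L*(6 + L)/4)
((-40 + d(b)) - 8)² = ((-40 - ¼*(-6)*(6 - 6)) - 8)² = ((-40 - ¼*(-6)*0) - 8)² = ((-40 + 0) - 8)² = (-40 - 8)² = (-48)² = 2304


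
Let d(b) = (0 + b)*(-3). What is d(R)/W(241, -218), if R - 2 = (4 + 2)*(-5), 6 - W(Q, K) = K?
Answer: 3/8 ≈ 0.37500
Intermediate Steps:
W(Q, K) = 6 - K
R = -28 (R = 2 + (4 + 2)*(-5) = 2 + 6*(-5) = 2 - 30 = -28)
d(b) = -3*b (d(b) = b*(-3) = -3*b)
d(R)/W(241, -218) = (-3*(-28))/(6 - 1*(-218)) = 84/(6 + 218) = 84/224 = 84*(1/224) = 3/8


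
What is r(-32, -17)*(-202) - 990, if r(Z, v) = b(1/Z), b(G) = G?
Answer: -15739/16 ≈ -983.69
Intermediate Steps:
r(Z, v) = 1/Z
r(-32, -17)*(-202) - 990 = -202/(-32) - 990 = -1/32*(-202) - 990 = 101/16 - 990 = -15739/16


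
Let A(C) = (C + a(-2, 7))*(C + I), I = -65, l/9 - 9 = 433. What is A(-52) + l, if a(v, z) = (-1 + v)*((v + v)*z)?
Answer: 234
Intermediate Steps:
l = 3978 (l = 81 + 9*433 = 81 + 3897 = 3978)
a(v, z) = 2*v*z*(-1 + v) (a(v, z) = (-1 + v)*((2*v)*z) = (-1 + v)*(2*v*z) = 2*v*z*(-1 + v))
A(C) = (-65 + C)*(84 + C) (A(C) = (C + 2*(-2)*7*(-1 - 2))*(C - 65) = (C + 2*(-2)*7*(-3))*(-65 + C) = (C + 84)*(-65 + C) = (84 + C)*(-65 + C) = (-65 + C)*(84 + C))
A(-52) + l = (-5460 + (-52)**2 + 19*(-52)) + 3978 = (-5460 + 2704 - 988) + 3978 = -3744 + 3978 = 234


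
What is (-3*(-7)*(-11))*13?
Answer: -3003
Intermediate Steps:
(-3*(-7)*(-11))*13 = (21*(-11))*13 = -231*13 = -3003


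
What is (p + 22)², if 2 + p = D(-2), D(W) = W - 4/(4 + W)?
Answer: 256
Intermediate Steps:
D(W) = W - 4/(4 + W)
p = -6 (p = -2 + (-4 + (-2)² + 4*(-2))/(4 - 2) = -2 + (-4 + 4 - 8)/2 = -2 + (½)*(-8) = -2 - 4 = -6)
(p + 22)² = (-6 + 22)² = 16² = 256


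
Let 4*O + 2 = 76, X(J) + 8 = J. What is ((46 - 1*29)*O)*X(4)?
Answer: -1258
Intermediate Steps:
X(J) = -8 + J
O = 37/2 (O = -½ + (¼)*76 = -½ + 19 = 37/2 ≈ 18.500)
((46 - 1*29)*O)*X(4) = ((46 - 1*29)*(37/2))*(-8 + 4) = ((46 - 29)*(37/2))*(-4) = (17*(37/2))*(-4) = (629/2)*(-4) = -1258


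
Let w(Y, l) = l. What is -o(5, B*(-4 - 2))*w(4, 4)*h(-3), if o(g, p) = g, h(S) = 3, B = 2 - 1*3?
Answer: -60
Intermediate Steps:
B = -1 (B = 2 - 3 = -1)
-o(5, B*(-4 - 2))*w(4, 4)*h(-3) = -5*4*3 = -20*3 = -1*60 = -60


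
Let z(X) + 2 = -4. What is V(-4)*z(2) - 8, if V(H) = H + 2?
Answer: 4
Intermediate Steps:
z(X) = -6 (z(X) = -2 - 4 = -6)
V(H) = 2 + H
V(-4)*z(2) - 8 = (2 - 4)*(-6) - 8 = -2*(-6) - 8 = 12 - 8 = 4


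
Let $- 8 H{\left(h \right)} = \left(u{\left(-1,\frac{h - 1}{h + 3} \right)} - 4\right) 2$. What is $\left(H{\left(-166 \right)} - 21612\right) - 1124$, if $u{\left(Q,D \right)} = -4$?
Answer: $-22734$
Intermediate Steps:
$H{\left(h \right)} = 2$ ($H{\left(h \right)} = - \frac{\left(-4 - 4\right) 2}{8} = - \frac{\left(-8\right) 2}{8} = \left(- \frac{1}{8}\right) \left(-16\right) = 2$)
$\left(H{\left(-166 \right)} - 21612\right) - 1124 = \left(2 - 21612\right) - 1124 = -21610 - 1124 = -22734$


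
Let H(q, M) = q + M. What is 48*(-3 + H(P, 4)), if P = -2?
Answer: -48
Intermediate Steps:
H(q, M) = M + q
48*(-3 + H(P, 4)) = 48*(-3 + (4 - 2)) = 48*(-3 + 2) = 48*(-1) = -48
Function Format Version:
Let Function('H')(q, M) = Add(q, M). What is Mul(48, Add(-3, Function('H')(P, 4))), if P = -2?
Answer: -48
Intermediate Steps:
Function('H')(q, M) = Add(M, q)
Mul(48, Add(-3, Function('H')(P, 4))) = Mul(48, Add(-3, Add(4, -2))) = Mul(48, Add(-3, 2)) = Mul(48, -1) = -48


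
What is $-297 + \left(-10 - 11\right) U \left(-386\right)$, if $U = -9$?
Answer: $-73251$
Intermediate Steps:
$-297 + \left(-10 - 11\right) U \left(-386\right) = -297 + \left(-10 - 11\right) \left(-9\right) \left(-386\right) = -297 + \left(-21\right) \left(-9\right) \left(-386\right) = -297 + 189 \left(-386\right) = -297 - 72954 = -73251$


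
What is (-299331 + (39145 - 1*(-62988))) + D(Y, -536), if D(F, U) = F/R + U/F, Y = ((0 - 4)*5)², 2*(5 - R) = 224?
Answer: -1055036469/5350 ≈ -1.9720e+5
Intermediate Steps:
R = -107 (R = 5 - ½*224 = 5 - 112 = -107)
Y = 400 (Y = (-4*5)² = (-20)² = 400)
D(F, U) = -F/107 + U/F (D(F, U) = F/(-107) + U/F = F*(-1/107) + U/F = -F/107 + U/F)
(-299331 + (39145 - 1*(-62988))) + D(Y, -536) = (-299331 + (39145 - 1*(-62988))) + (-1/107*400 - 536/400) = (-299331 + (39145 + 62988)) + (-400/107 - 536*1/400) = (-299331 + 102133) + (-400/107 - 67/50) = -197198 - 27169/5350 = -1055036469/5350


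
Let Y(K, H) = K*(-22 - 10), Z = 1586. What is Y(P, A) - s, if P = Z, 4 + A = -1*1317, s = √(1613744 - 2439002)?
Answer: -50752 - 7*I*√16842 ≈ -50752.0 - 908.44*I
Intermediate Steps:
s = 7*I*√16842 (s = √(-825258) = 7*I*√16842 ≈ 908.44*I)
A = -1321 (A = -4 - 1*1317 = -4 - 1317 = -1321)
P = 1586
Y(K, H) = -32*K (Y(K, H) = K*(-32) = -32*K)
Y(P, A) - s = -32*1586 - 7*I*√16842 = -50752 - 7*I*√16842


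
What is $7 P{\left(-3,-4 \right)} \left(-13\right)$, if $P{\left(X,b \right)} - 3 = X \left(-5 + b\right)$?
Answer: $-2730$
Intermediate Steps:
$P{\left(X,b \right)} = 3 + X \left(-5 + b\right)$
$7 P{\left(-3,-4 \right)} \left(-13\right) = 7 \left(3 - -15 - -12\right) \left(-13\right) = 7 \left(3 + 15 + 12\right) \left(-13\right) = 7 \cdot 30 \left(-13\right) = 210 \left(-13\right) = -2730$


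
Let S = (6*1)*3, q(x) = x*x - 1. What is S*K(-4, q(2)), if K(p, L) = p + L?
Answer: -18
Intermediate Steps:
q(x) = -1 + x² (q(x) = x² - 1 = -1 + x²)
S = 18 (S = 6*3 = 18)
K(p, L) = L + p
S*K(-4, q(2)) = 18*((-1 + 2²) - 4) = 18*((-1 + 4) - 4) = 18*(3 - 4) = 18*(-1) = -18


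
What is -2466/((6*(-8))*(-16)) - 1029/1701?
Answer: -39563/10368 ≈ -3.8159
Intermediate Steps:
-2466/((6*(-8))*(-16)) - 1029/1701 = -2466/((-48*(-16))) - 1029*1/1701 = -2466/768 - 49/81 = -2466*1/768 - 49/81 = -411/128 - 49/81 = -39563/10368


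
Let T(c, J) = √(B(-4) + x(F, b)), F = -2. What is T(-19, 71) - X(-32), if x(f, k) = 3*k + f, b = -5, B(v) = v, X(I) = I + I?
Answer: 64 + I*√21 ≈ 64.0 + 4.5826*I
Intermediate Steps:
X(I) = 2*I
x(f, k) = f + 3*k
T(c, J) = I*√21 (T(c, J) = √(-4 + (-2 + 3*(-5))) = √(-4 + (-2 - 15)) = √(-4 - 17) = √(-21) = I*√21)
T(-19, 71) - X(-32) = I*√21 - 2*(-32) = I*√21 - 1*(-64) = I*√21 + 64 = 64 + I*√21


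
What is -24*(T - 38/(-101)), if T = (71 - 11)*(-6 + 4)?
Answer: 289968/101 ≈ 2871.0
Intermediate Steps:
T = -120 (T = 60*(-2) = -120)
-24*(T - 38/(-101)) = -24*(-120 - 38/(-101)) = -24*(-120 - 38*(-1/101)) = -24*(-120 + 38/101) = -24*(-12082/101) = 289968/101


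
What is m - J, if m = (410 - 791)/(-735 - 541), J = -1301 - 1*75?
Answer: 1756157/1276 ≈ 1376.3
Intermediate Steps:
J = -1376 (J = -1301 - 75 = -1376)
m = 381/1276 (m = -381/(-1276) = -381*(-1/1276) = 381/1276 ≈ 0.29859)
m - J = 381/1276 - 1*(-1376) = 381/1276 + 1376 = 1756157/1276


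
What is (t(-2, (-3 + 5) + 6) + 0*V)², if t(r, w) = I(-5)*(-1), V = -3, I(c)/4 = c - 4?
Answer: 1296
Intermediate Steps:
I(c) = -16 + 4*c (I(c) = 4*(c - 4) = 4*(-4 + c) = -16 + 4*c)
t(r, w) = 36 (t(r, w) = (-16 + 4*(-5))*(-1) = (-16 - 20)*(-1) = -36*(-1) = 36)
(t(-2, (-3 + 5) + 6) + 0*V)² = (36 + 0*(-3))² = (36 + 0)² = 36² = 1296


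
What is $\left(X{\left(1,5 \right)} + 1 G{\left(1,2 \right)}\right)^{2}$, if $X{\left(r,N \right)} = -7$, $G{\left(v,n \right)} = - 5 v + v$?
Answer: $121$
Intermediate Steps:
$G{\left(v,n \right)} = - 4 v$
$\left(X{\left(1,5 \right)} + 1 G{\left(1,2 \right)}\right)^{2} = \left(-7 + 1 \left(\left(-4\right) 1\right)\right)^{2} = \left(-7 + 1 \left(-4\right)\right)^{2} = \left(-7 - 4\right)^{2} = \left(-11\right)^{2} = 121$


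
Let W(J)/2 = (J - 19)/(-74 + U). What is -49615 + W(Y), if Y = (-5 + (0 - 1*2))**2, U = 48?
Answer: -645025/13 ≈ -49617.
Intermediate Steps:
Y = 49 (Y = (-5 + (0 - 2))**2 = (-5 - 2)**2 = (-7)**2 = 49)
W(J) = 19/13 - J/13 (W(J) = 2*((J - 19)/(-74 + 48)) = 2*((-19 + J)/(-26)) = 2*((-19 + J)*(-1/26)) = 2*(19/26 - J/26) = 19/13 - J/13)
-49615 + W(Y) = -49615 + (19/13 - 1/13*49) = -49615 + (19/13 - 49/13) = -49615 - 30/13 = -645025/13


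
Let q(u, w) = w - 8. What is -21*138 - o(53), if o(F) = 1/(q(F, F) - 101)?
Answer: -162287/56 ≈ -2898.0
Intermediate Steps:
q(u, w) = -8 + w
o(F) = 1/(-109 + F) (o(F) = 1/((-8 + F) - 101) = 1/(-109 + F))
-21*138 - o(53) = -21*138 - 1/(-109 + 53) = -2898 - 1/(-56) = -2898 - 1*(-1/56) = -2898 + 1/56 = -162287/56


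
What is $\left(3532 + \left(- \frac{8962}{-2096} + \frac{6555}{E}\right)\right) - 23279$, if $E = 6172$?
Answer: $- \frac{31923531215}{1617064} \approx -19742.0$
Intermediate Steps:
$\left(3532 + \left(- \frac{8962}{-2096} + \frac{6555}{E}\right)\right) - 23279 = \left(3532 + \left(- \frac{8962}{-2096} + \frac{6555}{6172}\right)\right) - 23279 = \left(3532 + \left(\left(-8962\right) \left(- \frac{1}{2096}\right) + 6555 \cdot \frac{1}{6172}\right)\right) - 23279 = \left(3532 + \left(\frac{4481}{1048} + \frac{6555}{6172}\right)\right) - 23279 = \left(3532 + \frac{8631593}{1617064}\right) - 23279 = \frac{5720101641}{1617064} - 23279 = - \frac{31923531215}{1617064}$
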